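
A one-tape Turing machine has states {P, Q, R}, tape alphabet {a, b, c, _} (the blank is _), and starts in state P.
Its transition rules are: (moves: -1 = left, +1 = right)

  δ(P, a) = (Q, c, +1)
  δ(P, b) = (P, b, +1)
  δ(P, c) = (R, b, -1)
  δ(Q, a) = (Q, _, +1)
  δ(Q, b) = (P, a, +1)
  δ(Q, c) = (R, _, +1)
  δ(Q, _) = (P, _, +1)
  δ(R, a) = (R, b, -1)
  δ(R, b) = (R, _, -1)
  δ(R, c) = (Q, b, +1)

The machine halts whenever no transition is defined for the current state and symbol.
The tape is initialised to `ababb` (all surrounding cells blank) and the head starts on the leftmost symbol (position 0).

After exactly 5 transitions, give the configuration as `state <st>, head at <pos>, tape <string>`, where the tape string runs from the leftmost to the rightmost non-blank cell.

P | [a]babb_   read a → write c, move +1, go to Q
Q | c[b]abb_   read b → write a, move +1, go to P
P | ca[a]bb_   read a → write c, move +1, go to Q
Q | cac[b]b_   read b → write a, move +1, go to P
P | caca[b]_   read b → write b, move +1, go to P
P | cacab[_]
After 5 steps: state P, head at 5, tape cacab.

state P, head at 5, tape cacab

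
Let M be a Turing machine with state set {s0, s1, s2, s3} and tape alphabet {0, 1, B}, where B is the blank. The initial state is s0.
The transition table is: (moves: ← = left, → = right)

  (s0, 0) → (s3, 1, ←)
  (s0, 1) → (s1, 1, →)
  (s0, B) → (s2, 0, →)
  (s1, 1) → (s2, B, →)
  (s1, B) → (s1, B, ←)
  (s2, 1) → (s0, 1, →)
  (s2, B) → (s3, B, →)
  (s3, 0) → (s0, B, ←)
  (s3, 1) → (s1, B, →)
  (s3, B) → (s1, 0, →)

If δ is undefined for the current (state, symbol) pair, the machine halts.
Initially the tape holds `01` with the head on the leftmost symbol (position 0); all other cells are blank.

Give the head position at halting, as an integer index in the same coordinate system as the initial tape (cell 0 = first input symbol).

4

state=s0 head=0 tape=B[0]1BBBB   (s0,0)→(s3,1,←)
state=s3 head=-1 tape=[B]11BBBB   (s3,B)→(s1,0,→)
state=s1 head=0 tape=0[1]1BBBB   (s1,1)→(s2,B,→)
state=s2 head=1 tape=0B[1]BBBB   (s2,1)→(s0,1,→)
state=s0 head=2 tape=0B1[B]BBB   (s0,B)→(s2,0,→)
state=s2 head=3 tape=0B10[B]BB   (s2,B)→(s3,B,→)
state=s3 head=4 tape=0B10B[B]B   (s3,B)→(s1,0,→)
state=s1 head=5 tape=0B10B0[B]   (s1,B)→(s1,B,←)
state=s1 head=4 tape=0B10B[0]B
At halt the head is at cell 4.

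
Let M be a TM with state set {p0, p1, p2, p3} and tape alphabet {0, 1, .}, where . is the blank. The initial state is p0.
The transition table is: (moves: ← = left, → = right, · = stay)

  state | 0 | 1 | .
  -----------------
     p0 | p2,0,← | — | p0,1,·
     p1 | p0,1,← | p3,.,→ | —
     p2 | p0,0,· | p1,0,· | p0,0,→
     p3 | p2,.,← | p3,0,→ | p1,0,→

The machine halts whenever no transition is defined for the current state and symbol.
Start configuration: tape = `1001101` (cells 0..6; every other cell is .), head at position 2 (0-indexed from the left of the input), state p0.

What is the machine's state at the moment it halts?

p0 | .10[0]1101   read 0 → write 0, move ←, go to p2
p2 | .1[0]01101   read 0 → write 0, move ·, go to p0
p0 | .1[0]01101   read 0 → write 0, move ←, go to p2
p2 | .[1]001101   read 1 → write 0, move ·, go to p1
p1 | .[0]001101   read 0 → write 1, move ←, go to p0
p0 | [.]1001101   read . → write 1, move ·, go to p0
p0 | [1]1001101
No transition is defined for (p0, 1); M halts in state p0.

p0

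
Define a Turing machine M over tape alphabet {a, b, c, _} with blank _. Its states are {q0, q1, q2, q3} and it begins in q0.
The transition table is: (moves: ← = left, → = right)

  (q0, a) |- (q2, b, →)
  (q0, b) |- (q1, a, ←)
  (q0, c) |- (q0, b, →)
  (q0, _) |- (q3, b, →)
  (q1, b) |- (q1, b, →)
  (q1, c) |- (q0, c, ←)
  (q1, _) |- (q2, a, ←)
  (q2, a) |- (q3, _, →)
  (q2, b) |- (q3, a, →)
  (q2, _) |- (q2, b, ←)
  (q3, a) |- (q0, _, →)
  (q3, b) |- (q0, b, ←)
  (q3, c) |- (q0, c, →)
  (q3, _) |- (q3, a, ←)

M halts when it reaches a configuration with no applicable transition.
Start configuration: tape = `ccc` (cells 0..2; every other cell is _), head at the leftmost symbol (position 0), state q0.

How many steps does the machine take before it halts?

8

q0 | [c]cc__   read c → write b, move →, go to q0
q0 | b[c]c__   read c → write b, move →, go to q0
q0 | bb[c]__   read c → write b, move →, go to q0
q0 | bbb[_]_   read _ → write b, move →, go to q3
q3 | bbbb[_]   read _ → write a, move ←, go to q3
q3 | bbb[b]a   read b → write b, move ←, go to q0
q0 | bb[b]ba   read b → write a, move ←, go to q1
q1 | b[b]aba   read b → write b, move →, go to q1
q1 | bb[a]ba
M halts after 8 transitions.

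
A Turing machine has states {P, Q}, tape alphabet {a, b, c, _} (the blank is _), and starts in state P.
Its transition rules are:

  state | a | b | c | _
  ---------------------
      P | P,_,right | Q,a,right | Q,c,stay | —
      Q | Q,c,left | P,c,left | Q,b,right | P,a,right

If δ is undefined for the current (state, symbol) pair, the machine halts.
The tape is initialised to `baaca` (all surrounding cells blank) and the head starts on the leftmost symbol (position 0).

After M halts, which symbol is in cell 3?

P | _[b]aaca__   read b → write a, move right, go to Q
Q | _a[a]aca__   read a → write c, move left, go to Q
Q | _[a]caca__   read a → write c, move left, go to Q
Q | [_]ccaca__   read _ → write a, move right, go to P
P | a[c]caca__   read c → write c, move stay, go to Q
Q | a[c]caca__   read c → write b, move right, go to Q
Q | ab[c]aca__   read c → write b, move right, go to Q
Q | abb[a]ca__   read a → write c, move left, go to Q
Q | ab[b]cca__   read b → write c, move left, go to P
P | a[b]ccca__   read b → write a, move right, go to Q
Q | aa[c]cca__   read c → write b, move right, go to Q
Q | aab[c]ca__   read c → write b, move right, go to Q
Q | aabb[c]a__   read c → write b, move right, go to Q
Q | aabbb[a]__   read a → write c, move left, go to Q
Q | aabb[b]c__   read b → write c, move left, go to P
P | aab[b]cc__   read b → write a, move right, go to Q
Q | aaba[c]c__   read c → write b, move right, go to Q
Q | aabab[c]__   read c → write b, move right, go to Q
Q | aababb[_]_   read _ → write a, move right, go to P
P | aababba[_]
Cell 3 holds b when M halts.

b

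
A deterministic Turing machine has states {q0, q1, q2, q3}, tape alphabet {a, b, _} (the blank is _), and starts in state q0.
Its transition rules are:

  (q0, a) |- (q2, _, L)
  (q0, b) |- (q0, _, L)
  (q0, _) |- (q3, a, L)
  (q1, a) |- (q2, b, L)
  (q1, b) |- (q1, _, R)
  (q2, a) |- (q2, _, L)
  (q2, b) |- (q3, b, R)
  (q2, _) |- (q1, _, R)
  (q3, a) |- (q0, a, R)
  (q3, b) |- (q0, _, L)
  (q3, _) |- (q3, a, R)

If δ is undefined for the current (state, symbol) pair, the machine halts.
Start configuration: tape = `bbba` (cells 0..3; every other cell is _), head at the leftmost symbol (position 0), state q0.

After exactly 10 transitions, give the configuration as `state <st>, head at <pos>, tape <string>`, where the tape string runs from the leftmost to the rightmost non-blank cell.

state=q0 head=0 tape=___[b]bba   (q0,b)→(q0,_,L)
state=q0 head=-1 tape=__[_]_bba   (q0,_)→(q3,a,L)
state=q3 head=-2 tape=_[_]a_bba   (q3,_)→(q3,a,R)
state=q3 head=-1 tape=_a[a]_bba   (q3,a)→(q0,a,R)
state=q0 head=0 tape=_aa[_]bba   (q0,_)→(q3,a,L)
state=q3 head=-1 tape=_a[a]abba   (q3,a)→(q0,a,R)
state=q0 head=0 tape=_aa[a]bba   (q0,a)→(q2,_,L)
state=q2 head=-1 tape=_a[a]_bba   (q2,a)→(q2,_,L)
state=q2 head=-2 tape=_[a]__bba   (q2,a)→(q2,_,L)
state=q2 head=-3 tape=[_]___bba   (q2,_)→(q1,_,R)
state=q1 head=-2 tape=_[_]__bba
After 10 steps: state q1, head at -2, tape bba.

state q1, head at -2, tape bba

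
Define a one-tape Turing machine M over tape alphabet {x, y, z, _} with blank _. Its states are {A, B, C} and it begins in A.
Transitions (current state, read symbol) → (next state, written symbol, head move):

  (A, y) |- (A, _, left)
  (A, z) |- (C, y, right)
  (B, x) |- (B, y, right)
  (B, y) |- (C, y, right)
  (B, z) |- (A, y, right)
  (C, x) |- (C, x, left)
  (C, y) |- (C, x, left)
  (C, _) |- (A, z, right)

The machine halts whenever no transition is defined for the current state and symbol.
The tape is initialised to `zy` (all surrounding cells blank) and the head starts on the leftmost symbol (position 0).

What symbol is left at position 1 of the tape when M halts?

x

A | _[z]y   read z → write y, move right, go to C
C | _y[y]   read y → write x, move left, go to C
C | _[y]x   read y → write x, move left, go to C
C | [_]xx   read _ → write z, move right, go to A
A | z[x]x
Cell 1 holds x when M halts.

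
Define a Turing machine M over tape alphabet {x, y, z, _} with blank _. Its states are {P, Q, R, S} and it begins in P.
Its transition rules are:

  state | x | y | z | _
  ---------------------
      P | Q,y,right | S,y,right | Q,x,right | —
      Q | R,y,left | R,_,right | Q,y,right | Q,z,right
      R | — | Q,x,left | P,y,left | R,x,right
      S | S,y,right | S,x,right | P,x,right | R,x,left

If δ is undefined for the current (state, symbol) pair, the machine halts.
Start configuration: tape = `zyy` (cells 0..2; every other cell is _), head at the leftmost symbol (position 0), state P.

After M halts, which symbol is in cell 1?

P | [z]yy_   read z → write x, move right, go to Q
Q | x[y]y_   read y → write _, move right, go to R
R | x_[y]_   read y → write x, move left, go to Q
Q | x[_]x_   read _ → write z, move right, go to Q
Q | xz[x]_   read x → write y, move left, go to R
R | x[z]y_   read z → write y, move left, go to P
P | [x]yy_   read x → write y, move right, go to Q
Q | y[y]y_   read y → write _, move right, go to R
R | y_[y]_   read y → write x, move left, go to Q
Q | y[_]x_   read _ → write z, move right, go to Q
Q | yz[x]_   read x → write y, move left, go to R
R | y[z]y_   read z → write y, move left, go to P
P | [y]yy_   read y → write y, move right, go to S
S | y[y]y_   read y → write x, move right, go to S
S | yx[y]_   read y → write x, move right, go to S
S | yxx[_]   read _ → write x, move left, go to R
R | yx[x]x
Cell 1 holds x when M halts.

x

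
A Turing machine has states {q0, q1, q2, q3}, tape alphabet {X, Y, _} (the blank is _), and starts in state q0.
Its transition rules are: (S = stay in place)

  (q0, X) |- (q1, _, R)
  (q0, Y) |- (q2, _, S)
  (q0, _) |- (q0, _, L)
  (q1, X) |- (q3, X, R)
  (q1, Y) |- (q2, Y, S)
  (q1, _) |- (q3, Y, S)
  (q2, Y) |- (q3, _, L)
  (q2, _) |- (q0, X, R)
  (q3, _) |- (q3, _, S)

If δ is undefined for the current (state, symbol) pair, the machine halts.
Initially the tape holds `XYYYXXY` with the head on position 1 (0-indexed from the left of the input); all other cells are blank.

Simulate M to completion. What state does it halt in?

q3

q0 | X[Y]YYXXY   read Y → write _, move S, go to q2
q2 | X[_]YYXXY   read _ → write X, move R, go to q0
q0 | XX[Y]YXXY   read Y → write _, move S, go to q2
q2 | XX[_]YXXY   read _ → write X, move R, go to q0
q0 | XXX[Y]XXY   read Y → write _, move S, go to q2
q2 | XXX[_]XXY   read _ → write X, move R, go to q0
q0 | XXXX[X]XY   read X → write _, move R, go to q1
q1 | XXXX_[X]Y   read X → write X, move R, go to q3
q3 | XXXX_X[Y]
No transition is defined for (q3, Y); M halts in state q3.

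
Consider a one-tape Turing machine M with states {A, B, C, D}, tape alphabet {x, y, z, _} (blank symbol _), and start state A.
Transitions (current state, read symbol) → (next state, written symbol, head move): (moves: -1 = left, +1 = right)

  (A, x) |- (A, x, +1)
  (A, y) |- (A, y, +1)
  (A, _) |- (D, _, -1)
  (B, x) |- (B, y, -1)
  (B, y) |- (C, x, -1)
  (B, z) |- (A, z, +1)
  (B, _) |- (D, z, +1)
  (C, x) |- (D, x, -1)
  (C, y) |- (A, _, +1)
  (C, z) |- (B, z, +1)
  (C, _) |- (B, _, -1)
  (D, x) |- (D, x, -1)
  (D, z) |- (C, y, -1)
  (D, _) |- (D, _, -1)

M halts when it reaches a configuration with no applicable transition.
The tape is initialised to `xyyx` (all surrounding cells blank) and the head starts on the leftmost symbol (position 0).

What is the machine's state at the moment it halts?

state=A head=0 tape=[x]yyx_   (A,x)→(A,x,+1)
state=A head=1 tape=x[y]yx_   (A,y)→(A,y,+1)
state=A head=2 tape=xy[y]x_   (A,y)→(A,y,+1)
state=A head=3 tape=xyy[x]_   (A,x)→(A,x,+1)
state=A head=4 tape=xyyx[_]   (A,_)→(D,_,-1)
state=D head=3 tape=xyy[x]_   (D,x)→(D,x,-1)
state=D head=2 tape=xy[y]x_
No transition is defined for (D, y); M halts in state D.

D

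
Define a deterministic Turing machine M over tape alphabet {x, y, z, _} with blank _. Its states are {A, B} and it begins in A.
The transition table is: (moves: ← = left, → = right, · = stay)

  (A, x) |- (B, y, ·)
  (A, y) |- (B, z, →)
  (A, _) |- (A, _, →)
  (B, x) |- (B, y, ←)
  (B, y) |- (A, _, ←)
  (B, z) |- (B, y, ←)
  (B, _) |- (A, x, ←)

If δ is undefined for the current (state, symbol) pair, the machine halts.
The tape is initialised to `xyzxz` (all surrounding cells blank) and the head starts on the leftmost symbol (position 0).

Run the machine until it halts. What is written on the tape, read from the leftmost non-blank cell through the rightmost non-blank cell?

z_xz

state=A head=0 tape=_[x]yzxz   (A,x)→(B,y,·)
state=B head=0 tape=_[y]yzxz   (B,y)→(A,_,←)
state=A head=-1 tape=[_]_yzxz   (A,_)→(A,_,→)
state=A head=0 tape=_[_]yzxz   (A,_)→(A,_,→)
state=A head=1 tape=__[y]zxz   (A,y)→(B,z,→)
state=B head=2 tape=__z[z]xz   (B,z)→(B,y,←)
state=B head=1 tape=__[z]yxz   (B,z)→(B,y,←)
state=B head=0 tape=_[_]yyxz   (B,_)→(A,x,←)
state=A head=-1 tape=[_]xyyxz   (A,_)→(A,_,→)
state=A head=0 tape=_[x]yyxz   (A,x)→(B,y,·)
state=B head=0 tape=_[y]yyxz   (B,y)→(A,_,←)
state=A head=-1 tape=[_]_yyxz   (A,_)→(A,_,→)
state=A head=0 tape=_[_]yyxz   (A,_)→(A,_,→)
state=A head=1 tape=__[y]yxz   (A,y)→(B,z,→)
state=B head=2 tape=__z[y]xz   (B,y)→(A,_,←)
state=A head=1 tape=__[z]_xz
The non-blank tape span at halt is z_xz.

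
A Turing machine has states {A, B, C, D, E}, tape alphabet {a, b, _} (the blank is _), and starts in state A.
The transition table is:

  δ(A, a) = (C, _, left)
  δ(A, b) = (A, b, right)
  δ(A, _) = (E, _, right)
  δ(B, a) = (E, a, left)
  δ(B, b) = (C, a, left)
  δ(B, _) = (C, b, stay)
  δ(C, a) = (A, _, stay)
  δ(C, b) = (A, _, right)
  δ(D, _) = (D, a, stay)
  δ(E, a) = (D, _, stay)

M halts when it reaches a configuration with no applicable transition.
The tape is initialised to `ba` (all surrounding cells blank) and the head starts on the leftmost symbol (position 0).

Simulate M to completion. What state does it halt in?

E

A | [b]a_   read b → write b, move right, go to A
A | b[a]_   read a → write _, move left, go to C
C | [b]__   read b → write _, move right, go to A
A | _[_]_   read _ → write _, move right, go to E
E | __[_]
No transition is defined for (E, _); M halts in state E.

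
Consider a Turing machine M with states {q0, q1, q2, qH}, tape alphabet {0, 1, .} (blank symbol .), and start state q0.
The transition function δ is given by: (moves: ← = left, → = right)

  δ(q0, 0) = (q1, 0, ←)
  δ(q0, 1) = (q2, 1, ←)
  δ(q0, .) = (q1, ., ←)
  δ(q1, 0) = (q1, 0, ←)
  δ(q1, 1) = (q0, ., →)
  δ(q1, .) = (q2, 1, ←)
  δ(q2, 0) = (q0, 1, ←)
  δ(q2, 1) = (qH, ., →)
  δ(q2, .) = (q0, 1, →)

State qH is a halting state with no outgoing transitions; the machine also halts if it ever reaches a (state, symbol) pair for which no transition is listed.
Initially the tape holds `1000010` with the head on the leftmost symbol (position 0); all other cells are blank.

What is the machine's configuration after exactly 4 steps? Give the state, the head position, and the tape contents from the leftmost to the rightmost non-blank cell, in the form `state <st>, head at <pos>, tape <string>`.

state qH, head at 0, tape 1000010

state=q0 head=0 tape=.[1]000010   (q0,1)→(q2,1,←)
state=q2 head=-1 tape=[.]1000010   (q2,.)→(q0,1,→)
state=q0 head=0 tape=1[1]000010   (q0,1)→(q2,1,←)
state=q2 head=-1 tape=[1]1000010   (q2,1)→(qH,.,→)
state=qH head=0 tape=.[1]000010
After 4 steps: state qH, head at 0, tape 1000010.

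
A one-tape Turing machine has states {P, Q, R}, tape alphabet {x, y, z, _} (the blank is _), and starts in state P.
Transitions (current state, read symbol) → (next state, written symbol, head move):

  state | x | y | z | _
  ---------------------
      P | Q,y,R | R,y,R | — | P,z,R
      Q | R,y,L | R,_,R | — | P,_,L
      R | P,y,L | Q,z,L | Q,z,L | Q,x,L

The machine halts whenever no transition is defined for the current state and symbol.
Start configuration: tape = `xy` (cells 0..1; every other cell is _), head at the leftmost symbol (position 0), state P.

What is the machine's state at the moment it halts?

P

state=P head=0 tape=[x]y_   (P,x)→(Q,y,R)
state=Q head=1 tape=y[y]_   (Q,y)→(R,_,R)
state=R head=2 tape=y_[_]   (R,_)→(Q,x,L)
state=Q head=1 tape=y[_]x   (Q,_)→(P,_,L)
state=P head=0 tape=[y]_x   (P,y)→(R,y,R)
state=R head=1 tape=y[_]x   (R,_)→(Q,x,L)
state=Q head=0 tape=[y]xx   (Q,y)→(R,_,R)
state=R head=1 tape=_[x]x   (R,x)→(P,y,L)
state=P head=0 tape=[_]yx   (P,_)→(P,z,R)
state=P head=1 tape=z[y]x   (P,y)→(R,y,R)
state=R head=2 tape=zy[x]   (R,x)→(P,y,L)
state=P head=1 tape=z[y]y   (P,y)→(R,y,R)
state=R head=2 tape=zy[y]   (R,y)→(Q,z,L)
state=Q head=1 tape=z[y]z   (Q,y)→(R,_,R)
state=R head=2 tape=z_[z]   (R,z)→(Q,z,L)
state=Q head=1 tape=z[_]z   (Q,_)→(P,_,L)
state=P head=0 tape=[z]_z
No transition is defined for (P, z); M halts in state P.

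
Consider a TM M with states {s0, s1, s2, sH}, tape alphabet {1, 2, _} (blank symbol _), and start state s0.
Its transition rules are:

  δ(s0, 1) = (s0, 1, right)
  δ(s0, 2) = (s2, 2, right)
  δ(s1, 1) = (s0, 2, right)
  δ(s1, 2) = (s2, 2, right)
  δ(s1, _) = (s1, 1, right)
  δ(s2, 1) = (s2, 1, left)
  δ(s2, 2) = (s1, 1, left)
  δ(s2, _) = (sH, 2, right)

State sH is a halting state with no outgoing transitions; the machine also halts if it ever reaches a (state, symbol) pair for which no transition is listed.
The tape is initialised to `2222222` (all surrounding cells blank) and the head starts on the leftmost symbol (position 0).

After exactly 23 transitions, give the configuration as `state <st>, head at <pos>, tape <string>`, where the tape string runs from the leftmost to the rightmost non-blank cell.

state=s0 head=0 tape=_[2]222222   (s0,2)→(s2,2,right)
state=s2 head=1 tape=_2[2]22222   (s2,2)→(s1,1,left)
state=s1 head=0 tape=_[2]122222   (s1,2)→(s2,2,right)
state=s2 head=1 tape=_2[1]22222   (s2,1)→(s2,1,left)
state=s2 head=0 tape=_[2]122222   (s2,2)→(s1,1,left)
state=s1 head=-1 tape=[_]1122222   (s1,_)→(s1,1,right)
state=s1 head=0 tape=1[1]122222   (s1,1)→(s0,2,right)
state=s0 head=1 tape=12[1]22222   (s0,1)→(s0,1,right)
state=s0 head=2 tape=121[2]2222   (s0,2)→(s2,2,right)
state=s2 head=3 tape=1212[2]222   (s2,2)→(s1,1,left)
state=s1 head=2 tape=121[2]1222   (s1,2)→(s2,2,right)
state=s2 head=3 tape=1212[1]222   (s2,1)→(s2,1,left)
state=s2 head=2 tape=121[2]1222   (s2,2)→(s1,1,left)
state=s1 head=1 tape=12[1]11222   (s1,1)→(s0,2,right)
state=s0 head=2 tape=122[1]1222   (s0,1)→(s0,1,right)
state=s0 head=3 tape=1221[1]222   (s0,1)→(s0,1,right)
state=s0 head=4 tape=12211[2]22   (s0,2)→(s2,2,right)
state=s2 head=5 tape=122112[2]2   (s2,2)→(s1,1,left)
state=s1 head=4 tape=12211[2]12   (s1,2)→(s2,2,right)
state=s2 head=5 tape=122112[1]2   (s2,1)→(s2,1,left)
state=s2 head=4 tape=12211[2]12   (s2,2)→(s1,1,left)
state=s1 head=3 tape=1221[1]112   (s1,1)→(s0,2,right)
state=s0 head=4 tape=12212[1]12   (s0,1)→(s0,1,right)
state=s0 head=5 tape=122121[1]2
After 23 steps: state s0, head at 5, tape 12212112.

state s0, head at 5, tape 12212112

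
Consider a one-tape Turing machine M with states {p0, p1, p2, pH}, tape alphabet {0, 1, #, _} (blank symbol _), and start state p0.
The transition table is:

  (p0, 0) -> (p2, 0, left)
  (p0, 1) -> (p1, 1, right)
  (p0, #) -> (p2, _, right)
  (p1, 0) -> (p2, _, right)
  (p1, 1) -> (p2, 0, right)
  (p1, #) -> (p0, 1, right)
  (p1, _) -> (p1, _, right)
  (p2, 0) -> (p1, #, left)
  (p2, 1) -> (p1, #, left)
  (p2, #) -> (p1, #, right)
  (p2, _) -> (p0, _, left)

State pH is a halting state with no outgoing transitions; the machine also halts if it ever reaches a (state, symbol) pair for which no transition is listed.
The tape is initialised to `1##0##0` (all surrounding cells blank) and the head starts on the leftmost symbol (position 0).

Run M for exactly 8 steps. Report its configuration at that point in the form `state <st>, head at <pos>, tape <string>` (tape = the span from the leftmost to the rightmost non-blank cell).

state p1, head at 6, tape 11_1_#0

state=p0 head=0 tape=[1]##0##0   (p0,1)→(p1,1,right)
state=p1 head=1 tape=1[#]#0##0   (p1,#)→(p0,1,right)
state=p0 head=2 tape=11[#]0##0   (p0,#)→(p2,_,right)
state=p2 head=3 tape=11_[0]##0   (p2,0)→(p1,#,left)
state=p1 head=2 tape=11[_]###0   (p1,_)→(p1,_,right)
state=p1 head=3 tape=11_[#]##0   (p1,#)→(p0,1,right)
state=p0 head=4 tape=11_1[#]#0   (p0,#)→(p2,_,right)
state=p2 head=5 tape=11_1_[#]0   (p2,#)→(p1,#,right)
state=p1 head=6 tape=11_1_#[0]
After 8 steps: state p1, head at 6, tape 11_1_#0.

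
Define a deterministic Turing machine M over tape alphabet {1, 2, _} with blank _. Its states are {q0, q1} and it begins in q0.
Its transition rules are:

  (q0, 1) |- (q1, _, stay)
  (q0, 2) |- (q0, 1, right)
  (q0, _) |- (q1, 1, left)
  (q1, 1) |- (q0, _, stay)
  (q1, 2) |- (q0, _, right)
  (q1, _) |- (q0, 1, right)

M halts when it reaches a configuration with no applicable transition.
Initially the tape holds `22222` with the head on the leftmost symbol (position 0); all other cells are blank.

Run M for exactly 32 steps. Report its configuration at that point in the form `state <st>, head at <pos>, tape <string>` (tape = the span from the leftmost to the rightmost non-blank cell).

state q1, head at 4, tape 11111111

state=q0 head=0 tape=_[2]2222__   (q0,2)→(q0,1,right)
state=q0 head=1 tape=_1[2]222__   (q0,2)→(q0,1,right)
state=q0 head=2 tape=_11[2]22__   (q0,2)→(q0,1,right)
state=q0 head=3 tape=_111[2]2__   (q0,2)→(q0,1,right)
state=q0 head=4 tape=_1111[2]__   (q0,2)→(q0,1,right)
state=q0 head=5 tape=_11111[_]_   (q0,_)→(q1,1,left)
state=q1 head=4 tape=_1111[1]1_   (q1,1)→(q0,_,stay)
state=q0 head=4 tape=_1111[_]1_   (q0,_)→(q1,1,left)
state=q1 head=3 tape=_111[1]11_   (q1,1)→(q0,_,stay)
state=q0 head=3 tape=_111[_]11_   (q0,_)→(q1,1,left)
state=q1 head=2 tape=_11[1]111_   (q1,1)→(q0,_,stay)
state=q0 head=2 tape=_11[_]111_   (q0,_)→(q1,1,left)
state=q1 head=1 tape=_1[1]1111_   (q1,1)→(q0,_,stay)
state=q0 head=1 tape=_1[_]1111_   (q0,_)→(q1,1,left)
state=q1 head=0 tape=_[1]11111_   (q1,1)→(q0,_,stay)
state=q0 head=0 tape=_[_]11111_   (q0,_)→(q1,1,left)
state=q1 head=-1 tape=[_]111111_   (q1,_)→(q0,1,right)
state=q0 head=0 tape=1[1]11111_   (q0,1)→(q1,_,stay)
state=q1 head=0 tape=1[_]11111_   (q1,_)→(q0,1,right)
state=q0 head=1 tape=11[1]1111_   (q0,1)→(q1,_,stay)
state=q1 head=1 tape=11[_]1111_   (q1,_)→(q0,1,right)
state=q0 head=2 tape=111[1]111_   (q0,1)→(q1,_,stay)
state=q1 head=2 tape=111[_]111_   (q1,_)→(q0,1,right)
state=q0 head=3 tape=1111[1]11_   (q0,1)→(q1,_,stay)
state=q1 head=3 tape=1111[_]11_   (q1,_)→(q0,1,right)
state=q0 head=4 tape=11111[1]1_   (q0,1)→(q1,_,stay)
state=q1 head=4 tape=11111[_]1_   (q1,_)→(q0,1,right)
state=q0 head=5 tape=111111[1]_   (q0,1)→(q1,_,stay)
state=q1 head=5 tape=111111[_]_   (q1,_)→(q0,1,right)
state=q0 head=6 tape=1111111[_]   (q0,_)→(q1,1,left)
state=q1 head=5 tape=111111[1]1   (q1,1)→(q0,_,stay)
state=q0 head=5 tape=111111[_]1   (q0,_)→(q1,1,left)
state=q1 head=4 tape=11111[1]11
After 32 steps: state q1, head at 4, tape 11111111.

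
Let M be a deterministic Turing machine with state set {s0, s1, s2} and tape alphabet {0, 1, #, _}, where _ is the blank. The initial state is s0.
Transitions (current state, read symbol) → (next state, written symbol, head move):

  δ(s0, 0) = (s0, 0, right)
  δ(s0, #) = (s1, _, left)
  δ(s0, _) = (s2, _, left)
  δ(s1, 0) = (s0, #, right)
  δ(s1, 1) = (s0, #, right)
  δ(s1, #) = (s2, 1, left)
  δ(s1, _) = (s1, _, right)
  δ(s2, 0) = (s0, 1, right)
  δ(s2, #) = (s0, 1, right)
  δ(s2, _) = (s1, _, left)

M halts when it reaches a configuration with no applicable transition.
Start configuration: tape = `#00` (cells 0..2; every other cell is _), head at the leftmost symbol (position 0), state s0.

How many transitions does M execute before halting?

8

state=s0 head=0 tape=_[#]00_   (s0,#)→(s1,_,left)
state=s1 head=-1 tape=[_]_00_   (s1,_)→(s1,_,right)
state=s1 head=0 tape=_[_]00_   (s1,_)→(s1,_,right)
state=s1 head=1 tape=__[0]0_   (s1,0)→(s0,#,right)
state=s0 head=2 tape=__#[0]_   (s0,0)→(s0,0,right)
state=s0 head=3 tape=__#0[_]   (s0,_)→(s2,_,left)
state=s2 head=2 tape=__#[0]_   (s2,0)→(s0,1,right)
state=s0 head=3 tape=__#1[_]   (s0,_)→(s2,_,left)
state=s2 head=2 tape=__#[1]_
M halts after 8 transitions.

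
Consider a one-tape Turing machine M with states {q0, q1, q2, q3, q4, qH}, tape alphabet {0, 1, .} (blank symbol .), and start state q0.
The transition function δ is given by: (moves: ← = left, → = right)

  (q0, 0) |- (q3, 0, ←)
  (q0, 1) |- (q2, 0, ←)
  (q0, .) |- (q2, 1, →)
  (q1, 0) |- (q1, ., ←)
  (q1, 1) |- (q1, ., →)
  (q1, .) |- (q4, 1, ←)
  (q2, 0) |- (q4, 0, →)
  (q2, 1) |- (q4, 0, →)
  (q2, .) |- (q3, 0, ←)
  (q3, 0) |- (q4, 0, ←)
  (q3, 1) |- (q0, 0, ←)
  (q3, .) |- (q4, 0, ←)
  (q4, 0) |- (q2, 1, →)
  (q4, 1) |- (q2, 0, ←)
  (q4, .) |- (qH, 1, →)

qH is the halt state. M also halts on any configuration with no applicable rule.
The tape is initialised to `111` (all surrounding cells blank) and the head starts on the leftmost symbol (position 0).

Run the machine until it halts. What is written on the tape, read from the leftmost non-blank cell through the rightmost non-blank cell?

state=q0 head=0 tape=...[1]11   (q0,1)→(q2,0,←)
state=q2 head=-1 tape=..[.]011   (q2,.)→(q3,0,←)
state=q3 head=-2 tape=.[.]0011   (q3,.)→(q4,0,←)
state=q4 head=-3 tape=[.]00011   (q4,.)→(qH,1,→)
state=qH head=-2 tape=1[0]0011
The non-blank tape span at halt is 100011.

100011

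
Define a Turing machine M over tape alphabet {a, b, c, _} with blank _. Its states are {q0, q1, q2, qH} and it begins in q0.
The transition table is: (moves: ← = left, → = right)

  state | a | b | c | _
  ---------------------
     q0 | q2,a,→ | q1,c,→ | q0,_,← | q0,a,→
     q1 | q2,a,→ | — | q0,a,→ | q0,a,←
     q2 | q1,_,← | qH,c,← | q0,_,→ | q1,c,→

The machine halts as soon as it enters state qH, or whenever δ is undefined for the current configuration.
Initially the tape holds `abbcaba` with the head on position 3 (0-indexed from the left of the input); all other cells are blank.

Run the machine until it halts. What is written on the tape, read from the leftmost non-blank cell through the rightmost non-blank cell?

q0 | abb[c]aba   read c → write _, move ←, go to q0
q0 | ab[b]_aba   read b → write c, move →, go to q1
q1 | abc[_]aba   read _ → write a, move ←, go to q0
q0 | ab[c]aaba   read c → write _, move ←, go to q0
q0 | a[b]_aaba   read b → write c, move →, go to q1
q1 | ac[_]aaba   read _ → write a, move ←, go to q0
q0 | a[c]aaaba   read c → write _, move ←, go to q0
q0 | [a]_aaaba   read a → write a, move →, go to q2
q2 | a[_]aaaba   read _ → write c, move →, go to q1
q1 | ac[a]aaba   read a → write a, move →, go to q2
q2 | aca[a]aba   read a → write _, move ←, go to q1
q1 | ac[a]_aba   read a → write a, move →, go to q2
q2 | aca[_]aba   read _ → write c, move →, go to q1
q1 | acac[a]ba   read a → write a, move →, go to q2
q2 | acaca[b]a   read b → write c, move ←, go to qH
qH | acac[a]ca
The non-blank tape span at halt is acacaca.

acacaca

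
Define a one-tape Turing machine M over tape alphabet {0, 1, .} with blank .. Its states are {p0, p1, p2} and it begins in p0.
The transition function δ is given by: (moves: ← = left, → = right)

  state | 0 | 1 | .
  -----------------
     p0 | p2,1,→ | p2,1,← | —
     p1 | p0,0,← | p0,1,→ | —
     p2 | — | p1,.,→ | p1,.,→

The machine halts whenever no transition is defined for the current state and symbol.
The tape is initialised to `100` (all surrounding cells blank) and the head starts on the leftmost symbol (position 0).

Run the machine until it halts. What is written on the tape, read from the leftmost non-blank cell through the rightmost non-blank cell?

p0 | .[1]00   read 1 → write 1, move ←, go to p2
p2 | [.]100   read . → write ., move →, go to p1
p1 | .[1]00   read 1 → write 1, move →, go to p0
p0 | .1[0]0   read 0 → write 1, move →, go to p2
p2 | .11[0]
The non-blank tape span at halt is 110.

110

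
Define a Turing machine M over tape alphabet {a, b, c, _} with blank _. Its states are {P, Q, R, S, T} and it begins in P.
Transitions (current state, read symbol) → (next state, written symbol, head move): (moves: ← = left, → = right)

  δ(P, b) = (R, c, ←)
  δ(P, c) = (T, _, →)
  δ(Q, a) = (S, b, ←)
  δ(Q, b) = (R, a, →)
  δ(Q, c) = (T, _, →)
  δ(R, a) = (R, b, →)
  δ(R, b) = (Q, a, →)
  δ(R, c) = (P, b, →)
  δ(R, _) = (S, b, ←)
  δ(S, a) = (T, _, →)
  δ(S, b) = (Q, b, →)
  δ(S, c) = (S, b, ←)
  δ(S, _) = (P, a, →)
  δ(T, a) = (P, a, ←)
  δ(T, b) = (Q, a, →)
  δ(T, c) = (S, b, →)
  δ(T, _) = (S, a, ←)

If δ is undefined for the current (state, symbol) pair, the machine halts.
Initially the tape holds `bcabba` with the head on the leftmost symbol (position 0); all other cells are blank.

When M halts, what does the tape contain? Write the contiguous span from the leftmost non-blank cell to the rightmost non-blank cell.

P | __[b]cabba___   read b → write c, move ←, go to R
R | _[_]ccabba___   read _ → write b, move ←, go to S
S | [_]bccabba___   read _ → write a, move →, go to P
P | a[b]ccabba___   read b → write c, move ←, go to R
R | [a]cccabba___   read a → write b, move →, go to R
R | b[c]ccabba___   read c → write b, move →, go to P
P | bb[c]cabba___   read c → write _, move →, go to T
T | bb_[c]abba___   read c → write b, move →, go to S
S | bb_b[a]bba___   read a → write _, move →, go to T
T | bb_b_[b]ba___   read b → write a, move →, go to Q
Q | bb_b_a[b]a___   read b → write a, move →, go to R
R | bb_b_aa[a]___   read a → write b, move →, go to R
R | bb_b_aab[_]__   read _ → write b, move ←, go to S
S | bb_b_aa[b]b__   read b → write b, move →, go to Q
Q | bb_b_aab[b]__   read b → write a, move →, go to R
R | bb_b_aaba[_]_   read _ → write b, move ←, go to S
S | bb_b_aab[a]b_   read a → write _, move →, go to T
T | bb_b_aab_[b]_   read b → write a, move →, go to Q
Q | bb_b_aab_a[_]
The non-blank tape span at halt is bb_b_aab_a.

bb_b_aab_a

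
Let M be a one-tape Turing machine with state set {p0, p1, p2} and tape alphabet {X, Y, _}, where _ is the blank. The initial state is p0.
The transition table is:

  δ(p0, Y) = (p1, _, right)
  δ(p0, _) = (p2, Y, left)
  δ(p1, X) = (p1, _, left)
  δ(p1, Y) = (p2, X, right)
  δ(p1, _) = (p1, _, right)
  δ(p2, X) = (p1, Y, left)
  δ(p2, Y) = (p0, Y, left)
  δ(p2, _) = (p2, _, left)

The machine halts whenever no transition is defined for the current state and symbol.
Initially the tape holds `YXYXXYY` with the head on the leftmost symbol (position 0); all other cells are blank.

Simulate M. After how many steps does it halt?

16

state=p0 head=0 tape=[Y]XYXXYY   (p0,Y)→(p1,_,right)
state=p1 head=1 tape=_[X]YXXYY   (p1,X)→(p1,_,left)
state=p1 head=0 tape=[_]_YXXYY   (p1,_)→(p1,_,right)
state=p1 head=1 tape=_[_]YXXYY   (p1,_)→(p1,_,right)
state=p1 head=2 tape=__[Y]XXYY   (p1,Y)→(p2,X,right)
state=p2 head=3 tape=__X[X]XYY   (p2,X)→(p1,Y,left)
state=p1 head=2 tape=__[X]YXYY   (p1,X)→(p1,_,left)
state=p1 head=1 tape=_[_]_YXYY   (p1,_)→(p1,_,right)
state=p1 head=2 tape=__[_]YXYY   (p1,_)→(p1,_,right)
state=p1 head=3 tape=___[Y]XYY   (p1,Y)→(p2,X,right)
state=p2 head=4 tape=___X[X]YY   (p2,X)→(p1,Y,left)
state=p1 head=3 tape=___[X]YYY   (p1,X)→(p1,_,left)
state=p1 head=2 tape=__[_]_YYY   (p1,_)→(p1,_,right)
state=p1 head=3 tape=___[_]YYY   (p1,_)→(p1,_,right)
state=p1 head=4 tape=____[Y]YY   (p1,Y)→(p2,X,right)
state=p2 head=5 tape=____X[Y]Y   (p2,Y)→(p0,Y,left)
state=p0 head=4 tape=____[X]YY
M halts after 16 transitions.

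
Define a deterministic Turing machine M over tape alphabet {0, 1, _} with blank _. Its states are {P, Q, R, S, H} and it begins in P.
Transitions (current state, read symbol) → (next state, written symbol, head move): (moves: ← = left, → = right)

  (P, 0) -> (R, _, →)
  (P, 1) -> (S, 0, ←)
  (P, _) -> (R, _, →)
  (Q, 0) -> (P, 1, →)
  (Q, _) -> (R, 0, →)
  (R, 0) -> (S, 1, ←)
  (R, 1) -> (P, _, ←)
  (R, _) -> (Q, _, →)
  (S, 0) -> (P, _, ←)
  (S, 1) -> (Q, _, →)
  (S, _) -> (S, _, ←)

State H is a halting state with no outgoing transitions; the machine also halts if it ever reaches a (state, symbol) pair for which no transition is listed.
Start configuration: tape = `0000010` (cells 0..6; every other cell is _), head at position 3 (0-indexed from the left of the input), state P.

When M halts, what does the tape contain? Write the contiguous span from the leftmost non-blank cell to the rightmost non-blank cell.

0____10

state=P head=3 tape=000[0]010   (P,0)→(R,_,→)
state=R head=4 tape=000_[0]10   (R,0)→(S,1,←)
state=S head=3 tape=000[_]110   (S,_)→(S,_,←)
state=S head=2 tape=00[0]_110   (S,0)→(P,_,←)
state=P head=1 tape=0[0]__110   (P,0)→(R,_,→)
state=R head=2 tape=0_[_]_110   (R,_)→(Q,_,→)
state=Q head=3 tape=0__[_]110   (Q,_)→(R,0,→)
state=R head=4 tape=0__0[1]10   (R,1)→(P,_,←)
state=P head=3 tape=0__[0]_10   (P,0)→(R,_,→)
state=R head=4 tape=0___[_]10   (R,_)→(Q,_,→)
state=Q head=5 tape=0____[1]0
The non-blank tape span at halt is 0____10.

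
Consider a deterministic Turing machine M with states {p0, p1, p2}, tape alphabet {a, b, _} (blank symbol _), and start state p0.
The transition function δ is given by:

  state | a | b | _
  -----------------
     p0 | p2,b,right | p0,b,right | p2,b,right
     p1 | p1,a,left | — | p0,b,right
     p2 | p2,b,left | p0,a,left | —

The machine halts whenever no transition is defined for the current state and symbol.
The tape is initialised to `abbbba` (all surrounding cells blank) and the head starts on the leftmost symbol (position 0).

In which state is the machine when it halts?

p2

p0 | [a]bbbba_   read a → write b, move right, go to p2
p2 | b[b]bbba_   read b → write a, move left, go to p0
p0 | [b]abbba_   read b → write b, move right, go to p0
p0 | b[a]bbba_   read a → write b, move right, go to p2
p2 | bb[b]bba_   read b → write a, move left, go to p0
p0 | b[b]abba_   read b → write b, move right, go to p0
p0 | bb[a]bba_   read a → write b, move right, go to p2
p2 | bbb[b]ba_   read b → write a, move left, go to p0
p0 | bb[b]aba_   read b → write b, move right, go to p0
p0 | bbb[a]ba_   read a → write b, move right, go to p2
p2 | bbbb[b]a_   read b → write a, move left, go to p0
p0 | bbb[b]aa_   read b → write b, move right, go to p0
p0 | bbbb[a]a_   read a → write b, move right, go to p2
p2 | bbbbb[a]_   read a → write b, move left, go to p2
p2 | bbbb[b]b_   read b → write a, move left, go to p0
p0 | bbb[b]ab_   read b → write b, move right, go to p0
p0 | bbbb[a]b_   read a → write b, move right, go to p2
p2 | bbbbb[b]_   read b → write a, move left, go to p0
p0 | bbbb[b]a_   read b → write b, move right, go to p0
p0 | bbbbb[a]_   read a → write b, move right, go to p2
p2 | bbbbbb[_]
No transition is defined for (p2, _); M halts in state p2.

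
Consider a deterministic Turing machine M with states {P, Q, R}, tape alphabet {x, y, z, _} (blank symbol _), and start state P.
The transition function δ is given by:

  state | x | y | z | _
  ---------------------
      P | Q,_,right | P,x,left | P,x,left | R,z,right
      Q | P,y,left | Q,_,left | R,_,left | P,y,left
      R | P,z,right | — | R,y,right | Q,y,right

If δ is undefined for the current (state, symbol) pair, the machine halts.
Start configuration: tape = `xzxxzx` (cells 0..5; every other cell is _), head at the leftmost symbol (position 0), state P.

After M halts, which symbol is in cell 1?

y

state=P head=0 tape=__[x]zxxzx   (P,x)→(Q,_,right)
state=Q head=1 tape=___[z]xxzx   (Q,z)→(R,_,left)
state=R head=0 tape=__[_]_xxzx   (R,_)→(Q,y,right)
state=Q head=1 tape=__y[_]xxzx   (Q,_)→(P,y,left)
state=P head=0 tape=__[y]yxxzx   (P,y)→(P,x,left)
state=P head=-1 tape=_[_]xyxxzx   (P,_)→(R,z,right)
state=R head=0 tape=_z[x]yxxzx   (R,x)→(P,z,right)
state=P head=1 tape=_zz[y]xxzx   (P,y)→(P,x,left)
state=P head=0 tape=_z[z]xxxzx   (P,z)→(P,x,left)
state=P head=-1 tape=_[z]xxxxzx   (P,z)→(P,x,left)
state=P head=-2 tape=[_]xxxxxzx   (P,_)→(R,z,right)
state=R head=-1 tape=z[x]xxxxzx   (R,x)→(P,z,right)
state=P head=0 tape=zz[x]xxxzx   (P,x)→(Q,_,right)
state=Q head=1 tape=zz_[x]xxzx   (Q,x)→(P,y,left)
state=P head=0 tape=zz[_]yxxzx   (P,_)→(R,z,right)
state=R head=1 tape=zzz[y]xxzx
Cell 1 holds y when M halts.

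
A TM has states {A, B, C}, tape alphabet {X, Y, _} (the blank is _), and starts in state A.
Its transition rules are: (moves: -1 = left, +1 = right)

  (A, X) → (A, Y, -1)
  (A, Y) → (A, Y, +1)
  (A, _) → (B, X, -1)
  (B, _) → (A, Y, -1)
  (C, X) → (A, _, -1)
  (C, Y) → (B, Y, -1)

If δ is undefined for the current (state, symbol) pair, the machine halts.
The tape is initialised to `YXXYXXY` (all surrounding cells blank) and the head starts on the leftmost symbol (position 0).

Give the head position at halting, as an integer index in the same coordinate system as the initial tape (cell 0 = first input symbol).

state=A head=0 tape=[Y]XXYXXY_   (A,Y)→(A,Y,+1)
state=A head=1 tape=Y[X]XYXXY_   (A,X)→(A,Y,-1)
state=A head=0 tape=[Y]YXYXXY_   (A,Y)→(A,Y,+1)
state=A head=1 tape=Y[Y]XYXXY_   (A,Y)→(A,Y,+1)
state=A head=2 tape=YY[X]YXXY_   (A,X)→(A,Y,-1)
state=A head=1 tape=Y[Y]YYXXY_   (A,Y)→(A,Y,+1)
state=A head=2 tape=YY[Y]YXXY_   (A,Y)→(A,Y,+1)
state=A head=3 tape=YYY[Y]XXY_   (A,Y)→(A,Y,+1)
state=A head=4 tape=YYYY[X]XY_   (A,X)→(A,Y,-1)
state=A head=3 tape=YYY[Y]YXY_   (A,Y)→(A,Y,+1)
state=A head=4 tape=YYYY[Y]XY_   (A,Y)→(A,Y,+1)
state=A head=5 tape=YYYYY[X]Y_   (A,X)→(A,Y,-1)
state=A head=4 tape=YYYY[Y]YY_   (A,Y)→(A,Y,+1)
state=A head=5 tape=YYYYY[Y]Y_   (A,Y)→(A,Y,+1)
state=A head=6 tape=YYYYYY[Y]_   (A,Y)→(A,Y,+1)
state=A head=7 tape=YYYYYYY[_]   (A,_)→(B,X,-1)
state=B head=6 tape=YYYYYY[Y]X
At halt the head is at cell 6.

6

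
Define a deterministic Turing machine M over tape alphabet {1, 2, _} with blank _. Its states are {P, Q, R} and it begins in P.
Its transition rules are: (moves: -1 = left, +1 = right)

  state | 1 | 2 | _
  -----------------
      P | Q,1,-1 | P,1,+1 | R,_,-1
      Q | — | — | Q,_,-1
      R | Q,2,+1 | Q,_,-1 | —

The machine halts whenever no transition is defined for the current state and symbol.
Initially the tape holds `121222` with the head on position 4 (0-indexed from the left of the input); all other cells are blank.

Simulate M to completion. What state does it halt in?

state=P head=4 tape=1212[2]2_   (P,2)→(P,1,+1)
state=P head=5 tape=12121[2]_   (P,2)→(P,1,+1)
state=P head=6 tape=121211[_]   (P,_)→(R,_,-1)
state=R head=5 tape=12121[1]_   (R,1)→(Q,2,+1)
state=Q head=6 tape=121212[_]   (Q,_)→(Q,_,-1)
state=Q head=5 tape=12121[2]_
No transition is defined for (Q, 2); M halts in state Q.

Q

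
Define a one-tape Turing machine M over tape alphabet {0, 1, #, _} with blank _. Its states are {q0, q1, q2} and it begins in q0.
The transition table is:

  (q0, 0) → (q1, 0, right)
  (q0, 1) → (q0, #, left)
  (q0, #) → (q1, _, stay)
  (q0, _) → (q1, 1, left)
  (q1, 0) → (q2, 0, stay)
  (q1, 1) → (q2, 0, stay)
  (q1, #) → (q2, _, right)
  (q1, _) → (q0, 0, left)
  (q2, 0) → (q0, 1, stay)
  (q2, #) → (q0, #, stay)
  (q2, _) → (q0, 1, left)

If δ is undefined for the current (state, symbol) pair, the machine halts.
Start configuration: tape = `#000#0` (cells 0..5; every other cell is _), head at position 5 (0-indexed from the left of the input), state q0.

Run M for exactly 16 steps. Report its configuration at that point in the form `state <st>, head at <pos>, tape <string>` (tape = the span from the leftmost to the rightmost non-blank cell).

state q1, head at 4, tape #0000#11

state=q0 head=5 tape=#000#[0]__   (q0,0)→(q1,0,right)
state=q1 head=6 tape=#000#0[_]_   (q1,_)→(q0,0,left)
state=q0 head=5 tape=#000#[0]0_   (q0,0)→(q1,0,right)
state=q1 head=6 tape=#000#0[0]_   (q1,0)→(q2,0,stay)
state=q2 head=6 tape=#000#0[0]_   (q2,0)→(q0,1,stay)
state=q0 head=6 tape=#000#0[1]_   (q0,1)→(q0,#,left)
state=q0 head=5 tape=#000#[0]#_   (q0,0)→(q1,0,right)
state=q1 head=6 tape=#000#0[#]_   (q1,#)→(q2,_,right)
state=q2 head=7 tape=#000#0_[_]   (q2,_)→(q0,1,left)
state=q0 head=6 tape=#000#0[_]1   (q0,_)→(q1,1,left)
state=q1 head=5 tape=#000#[0]11   (q1,0)→(q2,0,stay)
state=q2 head=5 tape=#000#[0]11   (q2,0)→(q0,1,stay)
state=q0 head=5 tape=#000#[1]11   (q0,1)→(q0,#,left)
state=q0 head=4 tape=#000[#]#11   (q0,#)→(q1,_,stay)
state=q1 head=4 tape=#000[_]#11   (q1,_)→(q0,0,left)
state=q0 head=3 tape=#00[0]0#11   (q0,0)→(q1,0,right)
state=q1 head=4 tape=#000[0]#11
After 16 steps: state q1, head at 4, tape #0000#11.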